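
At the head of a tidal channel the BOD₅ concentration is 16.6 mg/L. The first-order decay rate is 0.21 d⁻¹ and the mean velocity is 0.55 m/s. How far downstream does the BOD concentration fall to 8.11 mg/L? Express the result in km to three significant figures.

From C = C₀·e^(−kt), t = ln(C₀/C)/k = ln(16.6/8.11)/0.21 = 0.7163/0.21 = 3.411 d.
Distance = v·t = 0.55 m/s × 2.947e+05 s = 1.621e+05 m = 162.1 km.

162 km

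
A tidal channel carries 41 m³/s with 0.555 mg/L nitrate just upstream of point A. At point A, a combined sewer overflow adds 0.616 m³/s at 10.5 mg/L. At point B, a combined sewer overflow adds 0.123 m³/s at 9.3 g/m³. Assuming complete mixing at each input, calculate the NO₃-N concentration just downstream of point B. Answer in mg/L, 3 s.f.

After input A: C = (41·0.555 + 0.616·10.5) / 41.62 = 0.7022 mg/L.
After input B: C = (41.62·0.7022 + 0.123·9.3) / 41.74 = 0.7275 mg/L.

0.728 mg/L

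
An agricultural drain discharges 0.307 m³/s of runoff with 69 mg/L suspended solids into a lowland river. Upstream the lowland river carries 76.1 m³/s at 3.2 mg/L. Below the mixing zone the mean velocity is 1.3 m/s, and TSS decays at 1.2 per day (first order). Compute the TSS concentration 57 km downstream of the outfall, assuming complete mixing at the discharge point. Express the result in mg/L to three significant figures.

1.88 mg/L

After complete mixing, C₀ = (0.307·69 + 76.1·3.2) / 76.41 = 3.464 mg/L.
Travel time t = 5.7e+04 m / 1.3 m/s = 4.385e+04 s = 0.5075 d.
C = 3.464·exp(−1.2·0.5075) = 3.464·0.5439 = 1.884 mg/L.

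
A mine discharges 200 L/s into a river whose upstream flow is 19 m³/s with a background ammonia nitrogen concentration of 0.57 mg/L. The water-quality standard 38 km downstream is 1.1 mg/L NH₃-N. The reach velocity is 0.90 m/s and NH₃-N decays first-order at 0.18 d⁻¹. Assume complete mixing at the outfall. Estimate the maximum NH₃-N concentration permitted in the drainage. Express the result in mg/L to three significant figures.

200 L/s = 0.2 m³/s.
Travel time to the compliance point: t = 3.8e+04/0.90 = 4.222e+04 s = 0.4887 d; decay factor exp(−0.18·0.4887) = 0.9158.
So the concentration just after mixing may be at most 1.1/0.9158 = 1.201 mg/L.
Mass balance: 1.201·19.2 = 0.2·Cₑ + 19·0.57.
Cₑ = (23.06 − 10.83) / 0.2 = 61.16 mg/L.

61.2 mg/L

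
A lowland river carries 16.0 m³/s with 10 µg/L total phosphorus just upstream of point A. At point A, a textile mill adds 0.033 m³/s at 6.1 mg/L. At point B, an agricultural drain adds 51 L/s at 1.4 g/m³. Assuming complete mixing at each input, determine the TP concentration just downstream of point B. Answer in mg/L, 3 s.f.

10 µg/L = 0.01 mg/L.
After input A: C = (16·0.01 + 0.033·6.1) / 16.03 = 0.02253 mg/L.
51 L/s = 0.051 m³/s.
After input B: C = (16.03·0.02253 + 0.051·1.4) / 16.08 = 0.0269 mg/L.

0.0269 mg/L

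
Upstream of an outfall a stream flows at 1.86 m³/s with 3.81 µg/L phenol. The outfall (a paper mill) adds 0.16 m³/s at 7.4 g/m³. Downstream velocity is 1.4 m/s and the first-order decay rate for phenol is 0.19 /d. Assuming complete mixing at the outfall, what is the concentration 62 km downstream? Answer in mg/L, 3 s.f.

3.81 µg/L = 0.00381 mg/L.
After complete mixing, C₀ = (0.16·7.4 + 1.86·0.00381) / 2.02 = 0.5896 mg/L.
Travel time t = 6.2e+04 m / 1.4 m/s = 4.429e+04 s = 0.5126 d.
C = 0.5896·exp(−0.19·0.5126) = 0.5896·0.9072 = 0.5349 mg/L.

0.535 mg/L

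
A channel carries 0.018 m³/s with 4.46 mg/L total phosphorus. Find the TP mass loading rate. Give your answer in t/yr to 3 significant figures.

2.53 t/yr

Mass flux = Q·C = 0.018 m³/s × 4.46 g/m³ = 0.08028 g/s.
= 0.08028 g/s × 31.56 = 2.533 t/yr.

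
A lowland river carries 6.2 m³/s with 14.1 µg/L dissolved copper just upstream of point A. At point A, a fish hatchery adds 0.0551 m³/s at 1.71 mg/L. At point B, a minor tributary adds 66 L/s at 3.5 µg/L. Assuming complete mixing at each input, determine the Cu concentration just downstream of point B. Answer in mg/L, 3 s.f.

0.0288 mg/L

14.1 µg/L = 0.0141 mg/L.
After input A: C = (6.2·0.0141 + 0.0551·1.71) / 6.255 = 0.02904 mg/L.
66 L/s = 0.066 m³/s.
3.5 µg/L = 0.0035 mg/L.
After input B: C = (6.255·0.02904 + 0.066·0.0035) / 6.321 = 0.02877 mg/L.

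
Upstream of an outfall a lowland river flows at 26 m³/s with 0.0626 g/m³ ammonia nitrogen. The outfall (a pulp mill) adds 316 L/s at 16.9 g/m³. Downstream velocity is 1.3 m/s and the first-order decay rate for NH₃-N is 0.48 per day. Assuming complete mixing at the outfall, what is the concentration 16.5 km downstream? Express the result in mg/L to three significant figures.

316 L/s = 0.316 m³/s.
After complete mixing, C₀ = (0.316·16.9 + 26·0.0626) / 26.32 = 0.2648 mg/L.
Travel time t = 1.65e+04 m / 1.3 m/s = 1.269e+04 s = 0.1469 d.
C = 0.2648·exp(−0.48·0.1469) = 0.2648·0.9319 = 0.2468 mg/L.

0.247 mg/L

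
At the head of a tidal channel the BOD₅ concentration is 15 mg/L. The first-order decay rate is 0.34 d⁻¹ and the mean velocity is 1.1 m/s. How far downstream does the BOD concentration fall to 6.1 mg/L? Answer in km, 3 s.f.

252 km

From C = C₀·e^(−kt), t = ln(C₀/C)/k = ln(15/6.1)/0.34 = 0.8998/0.34 = 2.646 d.
Distance = v·t = 1.1 m/s × 2.286e+05 s = 2.515e+05 m = 251.5 km.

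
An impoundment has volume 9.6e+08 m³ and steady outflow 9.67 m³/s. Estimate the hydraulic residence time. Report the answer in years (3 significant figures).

Q = 9.67 m³/s × 3.156e+07 s/yr = 3.052e+08 m³/yr.
Hydraulic residence time τ = V/Q = 9.6e+08/3.052e+08 = 3.146 yr.

3.15 yr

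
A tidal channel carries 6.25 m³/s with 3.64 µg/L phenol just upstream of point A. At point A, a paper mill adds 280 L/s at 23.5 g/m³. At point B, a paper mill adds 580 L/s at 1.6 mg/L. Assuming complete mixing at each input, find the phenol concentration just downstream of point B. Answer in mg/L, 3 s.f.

3.64 µg/L = 0.00364 mg/L.
280 L/s = 0.28 m³/s.
After input A: C = (6.25·0.00364 + 0.28·23.5) / 6.53 = 1.011 mg/L.
580 L/s = 0.58 m³/s.
After input B: C = (6.53·1.011 + 0.58·1.6) / 7.11 = 1.059 mg/L.

1.06 mg/L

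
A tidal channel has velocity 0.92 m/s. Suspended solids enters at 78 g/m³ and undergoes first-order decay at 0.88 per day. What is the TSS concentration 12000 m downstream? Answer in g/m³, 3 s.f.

68.3 g/m³

Travel time t = 12000 m / 0.92 m/s = 1.2e+04/0.92 = 1.304e+04 s = 0.151 d.
First-order decay: C = 78·exp(−0.88·0.151) = 78·0.8756 = 68.3 g/m³.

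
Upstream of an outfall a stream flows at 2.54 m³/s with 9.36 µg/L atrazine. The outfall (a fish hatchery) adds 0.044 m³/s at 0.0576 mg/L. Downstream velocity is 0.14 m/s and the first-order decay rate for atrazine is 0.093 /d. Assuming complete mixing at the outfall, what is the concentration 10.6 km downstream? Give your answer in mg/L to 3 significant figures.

0.00938 mg/L

9.36 µg/L = 0.00936 mg/L.
After complete mixing, C₀ = (0.044·0.0576 + 2.54·0.00936) / 2.584 = 0.01018 mg/L.
Travel time t = 1.06e+04 m / 0.14 m/s = 7.571e+04 s = 0.8763 d.
C = 0.01018·exp(−0.093·0.8763) = 0.01018·0.9217 = 0.009385 mg/L.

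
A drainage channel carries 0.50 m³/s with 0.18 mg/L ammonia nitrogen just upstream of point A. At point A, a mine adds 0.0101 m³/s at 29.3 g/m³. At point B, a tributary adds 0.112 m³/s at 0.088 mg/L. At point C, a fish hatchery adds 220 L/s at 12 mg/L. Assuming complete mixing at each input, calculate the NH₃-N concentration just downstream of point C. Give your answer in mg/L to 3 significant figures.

3.61 mg/L

After input A: C = (0.5·0.18 + 0.0101·29.3) / 0.5101 = 0.7566 mg/L.
After input B: C = (0.5101·0.7566 + 0.112·0.088) / 0.6221 = 0.6362 mg/L.
220 L/s = 0.22 m³/s.
After input C: C = (0.6221·0.6362 + 0.22·12) / 0.8421 = 3.605 mg/L.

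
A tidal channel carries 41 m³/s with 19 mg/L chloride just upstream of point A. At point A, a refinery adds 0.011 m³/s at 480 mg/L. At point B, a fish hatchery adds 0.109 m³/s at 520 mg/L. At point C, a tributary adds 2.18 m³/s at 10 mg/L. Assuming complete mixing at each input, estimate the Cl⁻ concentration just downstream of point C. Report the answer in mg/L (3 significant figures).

After input A: C = (41·19 + 0.011·480) / 41.01 = 19.12 mg/L.
After input B: C = (41.01·19.12 + 0.109·520) / 41.12 = 20.45 mg/L.
After input C: C = (41.12·20.45 + 2.18·10) / 43.3 = 19.93 mg/L.

19.9 mg/L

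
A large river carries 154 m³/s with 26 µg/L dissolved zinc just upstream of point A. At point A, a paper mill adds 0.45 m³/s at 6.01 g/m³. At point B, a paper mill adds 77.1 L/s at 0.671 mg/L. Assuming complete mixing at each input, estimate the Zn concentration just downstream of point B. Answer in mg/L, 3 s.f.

0.0437 mg/L

26 µg/L = 0.026 mg/L.
After input A: C = (154·0.026 + 0.45·6.01) / 154.4 = 0.04343 mg/L.
77.1 L/s = 0.0771 m³/s.
After input B: C = (154.4·0.04343 + 0.0771·0.671) / 154.5 = 0.04375 mg/L.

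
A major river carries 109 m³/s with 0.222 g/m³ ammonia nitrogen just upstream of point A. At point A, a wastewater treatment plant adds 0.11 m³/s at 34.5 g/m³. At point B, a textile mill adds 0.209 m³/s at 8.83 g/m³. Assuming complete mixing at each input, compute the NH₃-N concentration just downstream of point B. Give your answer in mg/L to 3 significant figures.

0.273 mg/L

After input A: C = (109·0.222 + 0.11·34.5) / 109.1 = 0.2566 mg/L.
After input B: C = (109.1·0.2566 + 0.209·8.83) / 109.3 = 0.2729 mg/L.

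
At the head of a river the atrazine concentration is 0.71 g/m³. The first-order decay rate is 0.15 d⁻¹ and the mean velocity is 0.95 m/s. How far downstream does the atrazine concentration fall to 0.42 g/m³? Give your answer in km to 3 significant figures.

From C = C₀·e^(−kt), t = ln(C₀/C)/k = ln(0.71/0.42)/0.15 = 0.525/0.15 = 3.5 d.
Distance = v·t = 0.95 m/s × 3.024e+05 s = 2.873e+05 m = 287.3 km.

287 km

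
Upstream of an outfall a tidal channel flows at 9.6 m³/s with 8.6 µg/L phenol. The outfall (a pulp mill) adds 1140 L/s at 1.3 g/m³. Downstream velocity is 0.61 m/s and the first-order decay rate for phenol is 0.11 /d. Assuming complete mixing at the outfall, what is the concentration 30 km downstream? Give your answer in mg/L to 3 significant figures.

1140 L/s = 1.14 m³/s.
8.6 µg/L = 0.0086 mg/L.
After complete mixing, C₀ = (1.14·1.3 + 9.6·0.0086) / 10.74 = 0.1457 mg/L.
Travel time t = 3e+04 m / 0.61 m/s = 4.918e+04 s = 0.5692 d.
C = 0.1457·exp(−0.11·0.5692) = 0.1457·0.9393 = 0.1368 mg/L.

0.137 mg/L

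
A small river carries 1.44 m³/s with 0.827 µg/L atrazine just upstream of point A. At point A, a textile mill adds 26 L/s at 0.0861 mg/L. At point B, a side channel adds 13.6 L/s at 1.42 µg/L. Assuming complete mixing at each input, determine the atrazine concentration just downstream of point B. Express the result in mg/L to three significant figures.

0.827 µg/L = 0.000827 mg/L.
26 L/s = 0.026 m³/s.
After input A: C = (1.44·0.000827 + 0.026·0.0861) / 1.466 = 0.002339 mg/L.
13.6 L/s = 0.0136 m³/s.
1.42 µg/L = 0.00142 mg/L.
After input B: C = (1.466·0.002339 + 0.0136·0.00142) / 1.48 = 0.002331 mg/L.

0.00233 mg/L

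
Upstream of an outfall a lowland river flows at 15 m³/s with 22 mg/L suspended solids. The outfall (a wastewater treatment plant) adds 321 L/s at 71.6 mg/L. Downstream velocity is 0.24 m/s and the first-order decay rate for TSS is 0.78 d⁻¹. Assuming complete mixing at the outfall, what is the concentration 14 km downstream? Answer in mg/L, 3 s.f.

321 L/s = 0.321 m³/s.
After complete mixing, C₀ = (0.321·71.6 + 15·22) / 15.32 = 23.04 mg/L.
Travel time t = 1.4e+04 m / 0.24 m/s = 5.833e+04 s = 0.6752 d.
C = 23.04·exp(−0.78·0.6752) = 23.04·0.5906 = 13.61 mg/L.

13.6 mg/L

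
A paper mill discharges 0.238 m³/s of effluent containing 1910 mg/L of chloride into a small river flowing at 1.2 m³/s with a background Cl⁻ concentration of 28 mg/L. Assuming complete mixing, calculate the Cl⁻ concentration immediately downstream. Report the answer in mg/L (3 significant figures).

By mass balance at complete mixing, C = (0.238·1910 + 1.2·28) / (0.238 + 1.2) = 488.2/1.438 = 339.5 mg/L.

339 mg/L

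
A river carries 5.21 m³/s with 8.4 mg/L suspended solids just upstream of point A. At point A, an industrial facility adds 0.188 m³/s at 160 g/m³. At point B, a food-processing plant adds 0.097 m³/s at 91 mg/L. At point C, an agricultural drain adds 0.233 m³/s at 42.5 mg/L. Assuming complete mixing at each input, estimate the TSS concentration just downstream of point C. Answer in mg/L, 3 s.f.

After input A: C = (5.21·8.4 + 0.188·160) / 5.398 = 13.68 mg/L.
After input B: C = (5.398·13.68 + 0.097·91) / 5.495 = 15.04 mg/L.
After input C: C = (5.495·15.04 + 0.233·42.5) / 5.728 = 16.16 mg/L.

16.2 mg/L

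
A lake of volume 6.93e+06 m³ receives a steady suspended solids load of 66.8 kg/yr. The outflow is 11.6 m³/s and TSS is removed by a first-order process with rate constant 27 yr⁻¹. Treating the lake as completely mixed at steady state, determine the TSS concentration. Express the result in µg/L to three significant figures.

0.121 µg/L

Outflow Q = 11.6 m³/s × 3.156e+07 s/yr = 3.661e+08 m³/yr.
Steady-state CSTR mass balance: W = Q·C + k·V·C, so C = W/(Q + kV).
Q + kV = 3.661e+08 + 27·6.93e+06 = 5.532e+08 m³/yr.
C = 66.8/5.532e+08 = 1.208e-07 kg/m³ = 0.0001208 mg/L = 0.1208 µg/L.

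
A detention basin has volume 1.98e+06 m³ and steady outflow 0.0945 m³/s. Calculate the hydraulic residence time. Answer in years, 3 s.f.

Q = 0.0945 m³/s × 3.156e+07 s/yr = 2.982e+06 m³/yr.
Hydraulic residence time τ = V/Q = 1.98e+06/2.982e+06 = 0.6639 yr.

0.664 yr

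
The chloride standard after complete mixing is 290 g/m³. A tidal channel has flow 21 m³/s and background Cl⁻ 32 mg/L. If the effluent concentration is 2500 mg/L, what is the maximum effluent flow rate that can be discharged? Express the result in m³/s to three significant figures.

2.45 m³/s

Mass balance at complete mixing: C_std·(Q_w + Q_r) = Q_w·C_e + Q_r·C_b.
Rearranging, Q_w = Q_r·(C_std − C_b)/(C_e − C_std) = 21·(290 − 32) / (2500 − 290) = 2.452 m³/s.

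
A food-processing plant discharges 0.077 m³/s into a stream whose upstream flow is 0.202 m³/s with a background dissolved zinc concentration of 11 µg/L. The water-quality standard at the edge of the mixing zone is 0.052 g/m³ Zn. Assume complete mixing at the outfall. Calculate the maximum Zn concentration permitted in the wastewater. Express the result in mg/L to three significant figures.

0.160 mg/L

11 µg/L = 0.011 mg/L.
Mass balance: 0.052·0.279 = 0.077·Cₑ + 0.202·0.011.
Cₑ = (0.01451 − 0.002222) / 0.077 = 0.1596 mg/L.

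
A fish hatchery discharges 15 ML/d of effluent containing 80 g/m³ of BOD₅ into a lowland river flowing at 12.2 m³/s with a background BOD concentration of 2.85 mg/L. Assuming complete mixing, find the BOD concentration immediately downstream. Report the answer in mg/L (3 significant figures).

15 ML/d = 0.1736 m³/s.
Flow-weighted mixing gives C = (0.1736·80 + 12.2·2.85) / (0.1736 + 12.2) = 48.66/12.37 = 3.932 mg/L.

3.93 mg/L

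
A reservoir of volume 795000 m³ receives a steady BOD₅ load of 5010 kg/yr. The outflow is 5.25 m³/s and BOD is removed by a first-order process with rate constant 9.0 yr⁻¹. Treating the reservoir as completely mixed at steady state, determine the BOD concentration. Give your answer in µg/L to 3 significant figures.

29.0 µg/L

Outflow Q = 5.25 m³/s × 3.156e+07 s/yr = 1.657e+08 m³/yr.
Steady-state CSTR mass balance: W = Q·C + k·V·C, so C = W/(Q + kV).
Q + kV = 1.657e+08 + 9.0·795000 = 1.728e+08 m³/yr.
C = 5010/1.728e+08 = 2.899e-05 kg/m³ = 0.02899 mg/L = 28.99 µg/L.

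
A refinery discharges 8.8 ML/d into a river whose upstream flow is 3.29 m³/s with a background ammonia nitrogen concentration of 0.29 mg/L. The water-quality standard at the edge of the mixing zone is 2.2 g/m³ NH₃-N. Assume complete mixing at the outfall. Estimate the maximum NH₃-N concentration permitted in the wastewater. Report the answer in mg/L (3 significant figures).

8.8 ML/d = 0.1019 m³/s.
Mass balance: 2.2·3.392 = 0.1019·Cₑ + 3.29·0.29.
Cₑ = (7.462 − 0.9541) / 0.1019 = 63.9 mg/L.

63.9 mg/L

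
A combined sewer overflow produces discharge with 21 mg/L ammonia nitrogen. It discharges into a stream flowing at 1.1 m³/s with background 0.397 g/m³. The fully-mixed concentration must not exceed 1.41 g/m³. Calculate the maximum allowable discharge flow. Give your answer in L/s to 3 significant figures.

56.9 L/s

Mass balance at complete mixing: C_std·(Q_w + Q_r) = Q_w·C_e + Q_r·C_b.
Rearranging, Q_w = Q_r·(C_std − C_b)/(C_e − C_std) = 1.1·(1.41 − 0.397) / (21 − 1.41) = 0.05688 m³/s.
= 56.88 L/s.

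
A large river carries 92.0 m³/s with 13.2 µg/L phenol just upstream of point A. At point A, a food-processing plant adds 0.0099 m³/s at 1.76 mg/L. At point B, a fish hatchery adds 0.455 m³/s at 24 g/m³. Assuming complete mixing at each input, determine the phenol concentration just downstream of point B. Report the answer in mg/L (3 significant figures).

0.131 mg/L

13.2 µg/L = 0.0132 mg/L.
After input A: C = (92·0.0132 + 0.0099·1.76) / 92.01 = 0.01339 mg/L.
After input B: C = (92.01·0.01339 + 0.455·24) / 92.46 = 0.1314 mg/L.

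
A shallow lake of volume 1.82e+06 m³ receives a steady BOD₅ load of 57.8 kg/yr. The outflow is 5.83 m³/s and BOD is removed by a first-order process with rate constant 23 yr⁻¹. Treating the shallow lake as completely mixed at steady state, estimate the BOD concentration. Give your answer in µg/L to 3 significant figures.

Outflow Q = 5.83 m³/s × 3.156e+07 s/yr = 1.84e+08 m³/yr.
Steady-state CSTR mass balance: W = Q·C + k·V·C, so C = W/(Q + kV).
Q + kV = 1.84e+08 + 23·1.82e+06 = 2.258e+08 m³/yr.
C = 57.8/2.258e+08 = 2.559e-07 kg/m³ = 0.0002559 mg/L = 0.2559 µg/L.

0.256 µg/L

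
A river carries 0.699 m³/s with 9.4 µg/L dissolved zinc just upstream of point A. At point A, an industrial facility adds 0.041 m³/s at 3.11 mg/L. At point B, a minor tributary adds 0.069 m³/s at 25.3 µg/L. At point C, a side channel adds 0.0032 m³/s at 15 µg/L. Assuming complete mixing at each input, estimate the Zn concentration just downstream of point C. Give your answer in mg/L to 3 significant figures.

0.167 mg/L

9.4 µg/L = 0.0094 mg/L.
After input A: C = (0.699·0.0094 + 0.041·3.11) / 0.74 = 0.1812 mg/L.
25.3 µg/L = 0.0253 mg/L.
After input B: C = (0.74·0.1812 + 0.069·0.0253) / 0.809 = 0.1679 mg/L.
15 µg/L = 0.015 mg/L.
After input C: C = (0.809·0.1679 + 0.0032·0.015) / 0.8122 = 0.1673 mg/L.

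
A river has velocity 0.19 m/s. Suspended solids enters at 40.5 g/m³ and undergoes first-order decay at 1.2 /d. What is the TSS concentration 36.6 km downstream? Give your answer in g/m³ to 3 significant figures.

Travel time t = 36.6 km / 0.19 m/s = 3.66e+04/0.19 = 1.926e+05 s = 2.23 d.
First-order decay: C = 40.5·exp(−1.2·2.23) = 40.5·0.06888 = 2.79 g/m³.

2.79 g/m³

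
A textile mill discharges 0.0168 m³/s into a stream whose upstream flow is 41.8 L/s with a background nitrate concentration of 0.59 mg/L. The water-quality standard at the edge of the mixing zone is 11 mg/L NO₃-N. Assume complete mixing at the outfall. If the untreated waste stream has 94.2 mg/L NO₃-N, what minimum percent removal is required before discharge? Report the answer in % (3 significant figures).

60.8 %

41.8 L/s = 0.0418 m³/s.
Mass balance: 11·0.0586 = 0.0168·Cₑ + 0.0418·0.59.
Cₑ = (0.6446 − 0.02466) / 0.0168 = 36.9 mg/L.
Required removal = 1 − 36.9/94.2 = 60.83 %.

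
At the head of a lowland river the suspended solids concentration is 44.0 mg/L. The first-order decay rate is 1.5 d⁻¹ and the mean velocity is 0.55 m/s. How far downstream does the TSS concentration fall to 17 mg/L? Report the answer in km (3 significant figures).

30.1 km

From C = C₀·e^(−kt), t = ln(C₀/C)/k = ln(44.0/17)/1.5 = 0.951/1.5 = 0.634 d.
Distance = v·t = 0.55 m/s × 5.478e+04 s = 3.013e+04 m = 30.13 km.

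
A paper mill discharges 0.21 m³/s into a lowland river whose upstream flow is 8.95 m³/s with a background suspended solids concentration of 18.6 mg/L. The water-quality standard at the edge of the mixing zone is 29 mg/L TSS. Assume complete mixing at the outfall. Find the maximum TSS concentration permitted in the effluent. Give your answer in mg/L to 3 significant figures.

Mass balance: 29·9.16 = 0.21·Cₑ + 8.95·18.6.
Cₑ = (265.6 − 166.5) / 0.21 = 472.2 mg/L.

472 mg/L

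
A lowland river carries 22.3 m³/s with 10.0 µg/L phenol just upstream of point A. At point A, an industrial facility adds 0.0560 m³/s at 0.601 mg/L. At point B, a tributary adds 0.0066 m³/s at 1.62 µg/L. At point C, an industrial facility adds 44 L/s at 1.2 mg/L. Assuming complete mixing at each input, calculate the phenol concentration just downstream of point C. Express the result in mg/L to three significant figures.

0.0138 mg/L

10.0 µg/L = 0.01 mg/L.
After input A: C = (22.3·0.01 + 0.056·0.601) / 22.36 = 0.01148 mg/L.
1.62 µg/L = 0.00162 mg/L.
After input B: C = (22.36·0.01148 + 0.0066·0.00162) / 22.36 = 0.01148 mg/L.
44 L/s = 0.044 m³/s.
After input C: C = (22.36·0.01148 + 0.044·1.2) / 22.41 = 0.01381 mg/L.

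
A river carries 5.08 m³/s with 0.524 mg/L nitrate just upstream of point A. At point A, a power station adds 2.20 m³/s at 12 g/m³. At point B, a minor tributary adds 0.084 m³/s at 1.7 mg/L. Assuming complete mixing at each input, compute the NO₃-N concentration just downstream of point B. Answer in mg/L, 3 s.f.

After input A: C = (5.08·0.524 + 2.2·12) / 7.28 = 3.992 mg/L.
After input B: C = (7.28·3.992 + 0.084·1.7) / 7.364 = 3.966 mg/L.

3.97 mg/L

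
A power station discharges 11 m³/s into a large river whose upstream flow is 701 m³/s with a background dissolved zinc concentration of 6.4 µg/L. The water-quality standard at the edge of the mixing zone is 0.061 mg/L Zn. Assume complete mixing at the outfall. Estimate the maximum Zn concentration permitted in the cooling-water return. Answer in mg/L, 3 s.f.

3.54 mg/L

6.4 µg/L = 0.0064 mg/L.
Mass balance: 0.061·712 = 11·Cₑ + 701·0.0064.
Cₑ = (43.43 − 4.486) / 11 = 3.541 mg/L.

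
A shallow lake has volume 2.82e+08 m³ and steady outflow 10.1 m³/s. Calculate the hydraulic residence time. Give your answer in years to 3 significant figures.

0.885 yr

Q = 10.1 m³/s × 3.156e+07 s/yr = 3.187e+08 m³/yr.
Hydraulic residence time τ = V/Q = 2.82e+08/3.187e+08 = 0.8848 yr.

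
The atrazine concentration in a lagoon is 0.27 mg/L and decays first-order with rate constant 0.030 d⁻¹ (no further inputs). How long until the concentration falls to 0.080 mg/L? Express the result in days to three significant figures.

t = ln(C₀/C)/k = ln(0.27/0.080)/0.030 = 1.216/0.030 = 40.55 d.

40.5 d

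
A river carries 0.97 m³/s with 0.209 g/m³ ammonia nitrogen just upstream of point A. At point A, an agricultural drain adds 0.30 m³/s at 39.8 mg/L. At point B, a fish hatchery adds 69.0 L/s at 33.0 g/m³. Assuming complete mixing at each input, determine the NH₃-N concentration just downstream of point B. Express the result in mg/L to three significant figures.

After input A: C = (0.97·0.209 + 0.3·39.8) / 1.27 = 9.561 mg/L.
69.0 L/s = 0.069 m³/s.
After input B: C = (1.27·9.561 + 0.069·33) / 1.339 = 10.77 mg/L.

10.8 mg/L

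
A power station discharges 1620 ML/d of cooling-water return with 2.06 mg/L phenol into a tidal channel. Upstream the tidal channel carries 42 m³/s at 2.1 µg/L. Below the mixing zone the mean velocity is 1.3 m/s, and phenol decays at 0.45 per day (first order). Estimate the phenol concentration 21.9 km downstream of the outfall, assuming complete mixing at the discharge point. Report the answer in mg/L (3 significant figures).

1620 ML/d = 18.75 m³/s.
2.1 µg/L = 0.0021 mg/L.
After complete mixing, C₀ = (18.75·2.06 + 42·0.0021) / 60.75 = 0.6373 mg/L.
Travel time t = 2.19e+04 m / 1.3 m/s = 1.685e+04 s = 0.195 d.
C = 0.6373·exp(−0.45·0.195) = 0.6373·0.916 = 0.5837 mg/L.

0.584 mg/L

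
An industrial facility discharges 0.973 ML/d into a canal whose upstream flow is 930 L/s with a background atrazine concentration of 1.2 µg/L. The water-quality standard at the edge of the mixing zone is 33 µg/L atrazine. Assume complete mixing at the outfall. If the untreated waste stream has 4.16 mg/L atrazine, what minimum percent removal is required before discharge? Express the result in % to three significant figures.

36.1 %

0.973 ML/d = 0.01126 m³/s.
930 L/s = 0.93 m³/s.
1.2 µg/L = 0.0012 mg/L.
33 µg/L = 0.033 mg/L.
Mass balance: 0.033·0.9413 = 0.01126·Cₑ + 0.93·0.0012.
Cₑ = (0.03106 − 0.001116) / 0.01126 = 2.659 mg/L.
Required removal = 1 − 2.659/4.16 = 36.08 %.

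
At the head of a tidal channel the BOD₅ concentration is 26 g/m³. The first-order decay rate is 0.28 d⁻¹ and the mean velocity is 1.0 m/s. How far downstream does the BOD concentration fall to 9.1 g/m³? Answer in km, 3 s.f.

324 km

From C = C₀·e^(−kt), t = ln(C₀/C)/k = ln(26/9.1)/0.28 = 1.05/0.28 = 3.749 d.
Distance = v·t = 1.0 m/s × 3.239e+05 s = 3.239e+05 m = 323.9 km.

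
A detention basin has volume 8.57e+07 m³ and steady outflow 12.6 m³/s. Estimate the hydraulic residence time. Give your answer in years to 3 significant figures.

Q = 12.6 m³/s × 3.156e+07 s/yr = 3.976e+08 m³/yr.
Hydraulic residence time τ = V/Q = 8.57e+07/3.976e+08 = 0.2155 yr.

0.216 yr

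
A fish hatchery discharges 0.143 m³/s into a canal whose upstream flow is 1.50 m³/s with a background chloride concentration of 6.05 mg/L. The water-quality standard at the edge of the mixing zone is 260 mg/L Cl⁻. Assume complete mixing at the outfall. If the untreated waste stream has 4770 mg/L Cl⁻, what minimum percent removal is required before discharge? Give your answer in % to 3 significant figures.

Mass balance: 260·1.643 = 0.143·Cₑ + 1.5·6.05.
Cₑ = (427.2 − 9.075) / 0.143 = 2924 mg/L.
Required removal = 1 − 2924/4770 = 38.7 %.

38.7 %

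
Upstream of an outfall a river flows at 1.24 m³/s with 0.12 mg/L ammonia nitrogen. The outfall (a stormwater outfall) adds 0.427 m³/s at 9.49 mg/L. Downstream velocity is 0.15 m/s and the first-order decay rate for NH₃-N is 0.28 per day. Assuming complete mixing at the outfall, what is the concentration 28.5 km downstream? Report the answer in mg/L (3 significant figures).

1.36 mg/L

After complete mixing, C₀ = (0.427·9.49 + 1.24·0.12) / 1.667 = 2.52 mg/L.
Travel time t = 2.85e+04 m / 0.15 m/s = 1.9e+05 s = 2.199 d.
C = 2.52·exp(−0.28·2.199) = 2.52·0.5402 = 1.361 mg/L.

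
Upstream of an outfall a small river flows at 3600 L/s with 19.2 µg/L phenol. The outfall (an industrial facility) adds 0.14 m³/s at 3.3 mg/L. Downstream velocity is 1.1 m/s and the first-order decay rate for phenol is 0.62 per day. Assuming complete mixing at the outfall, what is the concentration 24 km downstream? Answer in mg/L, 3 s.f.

3600 L/s = 3.6 m³/s.
19.2 µg/L = 0.0192 mg/L.
After complete mixing, C₀ = (0.14·3.3 + 3.6·0.0192) / 3.74 = 0.142 mg/L.
Travel time t = 2.4e+04 m / 1.1 m/s = 2.182e+04 s = 0.2525 d.
C = 0.142·exp(−0.62·0.2525) = 0.142·0.8551 = 0.1214 mg/L.

0.121 mg/L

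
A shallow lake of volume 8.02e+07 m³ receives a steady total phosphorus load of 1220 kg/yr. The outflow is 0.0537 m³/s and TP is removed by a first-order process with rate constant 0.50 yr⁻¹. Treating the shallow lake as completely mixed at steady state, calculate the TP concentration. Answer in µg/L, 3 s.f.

Outflow Q = 0.0537 m³/s × 3.156e+07 s/yr = 1.695e+06 m³/yr.
Steady-state CSTR mass balance: W = Q·C + k·V·C, so C = W/(Q + kV).
Q + kV = 1.695e+06 + 0.50·8.02e+07 = 4.179e+07 m³/yr.
C = 1220/4.179e+07 = 2.919e-05 kg/m³ = 0.02919 mg/L = 29.19 µg/L.

29.2 µg/L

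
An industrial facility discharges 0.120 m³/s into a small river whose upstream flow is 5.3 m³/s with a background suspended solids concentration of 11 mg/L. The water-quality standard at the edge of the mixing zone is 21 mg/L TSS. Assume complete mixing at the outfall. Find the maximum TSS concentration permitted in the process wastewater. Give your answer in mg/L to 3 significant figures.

Mass balance: 21·5.42 = 0.12·Cₑ + 5.3·11.
Cₑ = (113.8 − 58.3) / 0.12 = 462.7 mg/L.

463 mg/L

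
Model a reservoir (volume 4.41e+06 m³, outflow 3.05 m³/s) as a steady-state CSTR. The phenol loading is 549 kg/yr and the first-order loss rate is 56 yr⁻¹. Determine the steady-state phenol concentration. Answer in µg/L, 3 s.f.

1.60 µg/L

Outflow Q = 3.05 m³/s × 3.156e+07 s/yr = 9.625e+07 m³/yr.
Steady-state CSTR mass balance: W = Q·C + k·V·C, so C = W/(Q + kV).
Q + kV = 9.625e+07 + 56·4.41e+06 = 3.432e+08 m³/yr.
C = 549/3.432e+08 = 1.6e-06 kg/m³ = 0.0016 mg/L = 1.6 µg/L.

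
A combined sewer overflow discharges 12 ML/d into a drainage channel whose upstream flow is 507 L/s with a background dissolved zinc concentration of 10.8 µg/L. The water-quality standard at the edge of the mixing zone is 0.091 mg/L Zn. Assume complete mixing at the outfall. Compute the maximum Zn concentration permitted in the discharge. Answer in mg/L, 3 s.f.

0.384 mg/L

12 ML/d = 0.1389 m³/s.
507 L/s = 0.507 m³/s.
10.8 µg/L = 0.0108 mg/L.
Mass balance: 0.091·0.6459 = 0.1389·Cₑ + 0.507·0.0108.
Cₑ = (0.05878 − 0.005476) / 0.1389 = 0.3838 mg/L.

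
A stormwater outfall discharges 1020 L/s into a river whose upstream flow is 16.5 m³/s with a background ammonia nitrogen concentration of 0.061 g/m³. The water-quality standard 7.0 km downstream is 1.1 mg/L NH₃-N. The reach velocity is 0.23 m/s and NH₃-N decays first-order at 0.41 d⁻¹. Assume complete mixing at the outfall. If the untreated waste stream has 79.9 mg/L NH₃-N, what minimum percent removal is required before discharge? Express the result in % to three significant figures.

1020 L/s = 1.02 m³/s.
Travel time to the compliance point: t = 7000/0.23 = 3.043e+04 s = 0.3523 d; decay factor exp(−0.41·0.3523) = 0.8655.
So the concentration just after mixing may be at most 1.1/0.8655 = 1.271 mg/L.
Mass balance: 1.271·17.52 = 1.02·Cₑ + 16.5·0.061.
Cₑ = (22.27 − 1.006) / 1.02 = 20.84 mg/L.
Required removal = 1 − 20.84/79.9 = 73.91 %.

73.9 %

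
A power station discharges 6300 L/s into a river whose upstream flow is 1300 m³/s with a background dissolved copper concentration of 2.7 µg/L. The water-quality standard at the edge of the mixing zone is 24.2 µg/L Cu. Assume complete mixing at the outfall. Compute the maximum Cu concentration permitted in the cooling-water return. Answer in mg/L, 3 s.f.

6300 L/s = 6.3 m³/s.
2.7 µg/L = 0.0027 mg/L.
24.2 µg/L = 0.0242 mg/L.
Mass balance: 0.0242·1306 = 6.3·Cₑ + 1300·0.0027.
Cₑ = (31.61 − 3.51) / 6.3 = 4.461 mg/L.

4.46 mg/L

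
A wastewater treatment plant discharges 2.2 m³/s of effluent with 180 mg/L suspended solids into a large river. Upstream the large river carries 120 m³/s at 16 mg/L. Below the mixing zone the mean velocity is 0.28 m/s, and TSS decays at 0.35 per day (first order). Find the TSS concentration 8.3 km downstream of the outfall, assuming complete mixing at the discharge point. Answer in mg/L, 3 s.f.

16.8 mg/L

After complete mixing, C₀ = (2.2·180 + 120·16) / 122.2 = 18.95 mg/L.
Travel time t = 8300 m / 0.28 m/s = 2.964e+04 s = 0.3431 d.
C = 18.95·exp(−0.35·0.3431) = 18.95·0.8868 = 16.81 mg/L.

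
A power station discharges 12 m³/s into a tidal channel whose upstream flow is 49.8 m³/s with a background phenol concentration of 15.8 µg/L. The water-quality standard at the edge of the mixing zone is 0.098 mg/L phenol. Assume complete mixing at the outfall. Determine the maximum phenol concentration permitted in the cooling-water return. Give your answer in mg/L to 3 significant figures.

0.439 mg/L

15.8 µg/L = 0.0158 mg/L.
Mass balance: 0.098·61.8 = 12·Cₑ + 49.8·0.0158.
Cₑ = (6.056 − 0.7868) / 12 = 0.4391 mg/L.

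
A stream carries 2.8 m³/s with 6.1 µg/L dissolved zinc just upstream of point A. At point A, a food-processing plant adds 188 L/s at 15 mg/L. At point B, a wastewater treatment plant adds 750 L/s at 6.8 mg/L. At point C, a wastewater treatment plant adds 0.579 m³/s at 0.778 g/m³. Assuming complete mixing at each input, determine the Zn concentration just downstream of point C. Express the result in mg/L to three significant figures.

1.94 mg/L

6.1 µg/L = 0.0061 mg/L.
188 L/s = 0.188 m³/s.
After input A: C = (2.8·0.0061 + 0.188·15) / 2.988 = 0.9495 mg/L.
750 L/s = 0.75 m³/s.
After input B: C = (2.988·0.9495 + 0.75·6.8) / 3.738 = 2.123 mg/L.
After input C: C = (3.738·2.123 + 0.579·0.778) / 4.317 = 1.943 mg/L.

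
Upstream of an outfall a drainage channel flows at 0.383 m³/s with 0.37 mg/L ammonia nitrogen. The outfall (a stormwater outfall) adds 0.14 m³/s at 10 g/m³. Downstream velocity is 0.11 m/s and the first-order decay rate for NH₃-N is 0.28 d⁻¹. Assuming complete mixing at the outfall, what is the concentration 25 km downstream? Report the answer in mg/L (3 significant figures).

1.41 mg/L

After complete mixing, C₀ = (0.14·10 + 0.383·0.37) / 0.523 = 2.948 mg/L.
Travel time t = 2.5e+04 m / 0.11 m/s = 2.273e+05 s = 2.63 d.
C = 2.948·exp(−0.28·2.63) = 2.948·0.4788 = 1.411 mg/L.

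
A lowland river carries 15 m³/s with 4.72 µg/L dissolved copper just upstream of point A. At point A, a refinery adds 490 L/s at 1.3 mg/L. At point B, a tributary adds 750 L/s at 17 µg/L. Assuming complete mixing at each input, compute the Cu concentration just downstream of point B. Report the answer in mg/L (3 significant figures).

4.72 µg/L = 0.00472 mg/L.
490 L/s = 0.49 m³/s.
After input A: C = (15·0.00472 + 0.49·1.3) / 15.49 = 0.04569 mg/L.
750 L/s = 0.75 m³/s.
17 µg/L = 0.017 mg/L.
After input B: C = (15.49·0.04569 + 0.75·0.017) / 16.24 = 0.04437 mg/L.

0.0444 mg/L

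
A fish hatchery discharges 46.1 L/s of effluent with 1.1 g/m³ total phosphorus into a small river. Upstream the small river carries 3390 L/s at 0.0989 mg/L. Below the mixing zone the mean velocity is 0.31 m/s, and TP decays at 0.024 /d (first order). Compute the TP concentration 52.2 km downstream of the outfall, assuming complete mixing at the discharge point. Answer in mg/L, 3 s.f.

0.107 mg/L

46.1 L/s = 0.0461 m³/s.
3390 L/s = 3.39 m³/s.
After complete mixing, C₀ = (0.0461·1.1 + 3.39·0.0989) / 3.436 = 0.1123 mg/L.
Travel time t = 5.22e+04 m / 0.31 m/s = 1.684e+05 s = 1.949 d.
C = 0.1123·exp(−0.024·1.949) = 0.1123·0.9543 = 0.1072 mg/L.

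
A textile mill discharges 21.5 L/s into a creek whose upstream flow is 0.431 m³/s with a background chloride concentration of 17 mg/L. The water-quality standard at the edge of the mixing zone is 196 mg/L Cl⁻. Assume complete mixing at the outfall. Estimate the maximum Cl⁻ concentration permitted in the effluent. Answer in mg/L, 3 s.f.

3780 mg/L

21.5 L/s = 0.0215 m³/s.
Mass balance: 196·0.4525 = 0.0215·Cₑ + 0.431·17.
Cₑ = (88.69 − 7.327) / 0.0215 = 3784 mg/L.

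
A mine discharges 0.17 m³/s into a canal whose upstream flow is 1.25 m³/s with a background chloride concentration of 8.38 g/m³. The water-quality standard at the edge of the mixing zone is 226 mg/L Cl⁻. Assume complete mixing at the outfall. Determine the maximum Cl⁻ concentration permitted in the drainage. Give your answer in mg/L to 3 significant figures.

1830 mg/L

Mass balance: 226·1.42 = 0.17·Cₑ + 1.25·8.38.
Cₑ = (320.9 − 10.48) / 0.17 = 1826 mg/L.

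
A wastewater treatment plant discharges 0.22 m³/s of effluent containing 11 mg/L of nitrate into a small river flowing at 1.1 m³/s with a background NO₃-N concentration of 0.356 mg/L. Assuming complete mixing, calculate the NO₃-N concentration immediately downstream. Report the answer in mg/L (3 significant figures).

2.13 mg/L

Flow-weighted mixing gives C = (0.22·11 + 1.1·0.356) / (0.22 + 1.1) = 2.812/1.32 = 2.13 mg/L.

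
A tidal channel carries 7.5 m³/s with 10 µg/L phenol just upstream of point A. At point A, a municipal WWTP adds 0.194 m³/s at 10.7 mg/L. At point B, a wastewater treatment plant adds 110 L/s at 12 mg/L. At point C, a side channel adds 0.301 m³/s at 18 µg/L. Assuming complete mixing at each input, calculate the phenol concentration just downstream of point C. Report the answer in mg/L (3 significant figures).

0.429 mg/L

10 µg/L = 0.01 mg/L.
After input A: C = (7.5·0.01 + 0.194·10.7) / 7.694 = 0.2795 mg/L.
110 L/s = 0.11 m³/s.
After input B: C = (7.694·0.2795 + 0.11·12) / 7.804 = 0.4447 mg/L.
18 µg/L = 0.018 mg/L.
After input C: C = (7.804·0.4447 + 0.301·0.018) / 8.105 = 0.4289 mg/L.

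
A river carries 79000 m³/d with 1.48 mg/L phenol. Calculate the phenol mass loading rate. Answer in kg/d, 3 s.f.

79000 m³/d = 0.9144 m³/s.
Mass flux = Q·C = 0.9144 m³/s × 1.48 g/m³ = 1.353 g/s.
= 1.353 g/s × 86.4 = 116.9 kg/d.

117 kg/d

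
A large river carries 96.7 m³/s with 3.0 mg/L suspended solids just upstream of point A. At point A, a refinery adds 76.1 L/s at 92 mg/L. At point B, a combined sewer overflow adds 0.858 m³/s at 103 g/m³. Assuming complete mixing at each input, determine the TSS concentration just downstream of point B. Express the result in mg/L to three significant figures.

76.1 L/s = 0.0761 m³/s.
After input A: C = (96.7·3 + 0.0761·92) / 96.78 = 3.07 mg/L.
After input B: C = (96.78·3.07 + 0.858·103) / 97.63 = 3.948 mg/L.

3.95 mg/L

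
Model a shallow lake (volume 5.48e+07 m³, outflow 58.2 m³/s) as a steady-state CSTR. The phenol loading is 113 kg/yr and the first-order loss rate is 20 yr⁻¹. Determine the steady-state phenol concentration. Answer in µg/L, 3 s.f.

0.0385 µg/L

Outflow Q = 58.2 m³/s × 3.156e+07 s/yr = 1.837e+09 m³/yr.
Steady-state CSTR mass balance: W = Q·C + k·V·C, so C = W/(Q + kV).
Q + kV = 1.837e+09 + 20·5.48e+07 = 2.933e+09 m³/yr.
C = 113/2.933e+09 = 3.853e-08 kg/m³ = 3.853e-05 mg/L = 0.03853 µg/L.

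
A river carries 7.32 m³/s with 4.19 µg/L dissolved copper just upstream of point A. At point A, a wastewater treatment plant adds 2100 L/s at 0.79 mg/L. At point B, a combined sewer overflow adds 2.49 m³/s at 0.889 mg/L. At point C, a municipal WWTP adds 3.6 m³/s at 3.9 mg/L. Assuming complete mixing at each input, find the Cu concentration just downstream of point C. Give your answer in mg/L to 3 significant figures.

1.16 mg/L

4.19 µg/L = 0.00419 mg/L.
2100 L/s = 2.1 m³/s.
After input A: C = (7.32·0.00419 + 2.1·0.79) / 9.42 = 0.1794 mg/L.
After input B: C = (9.42·0.1794 + 2.49·0.889) / 11.91 = 0.3277 mg/L.
After input C: C = (11.91·0.3277 + 3.6·3.9) / 15.51 = 1.157 mg/L.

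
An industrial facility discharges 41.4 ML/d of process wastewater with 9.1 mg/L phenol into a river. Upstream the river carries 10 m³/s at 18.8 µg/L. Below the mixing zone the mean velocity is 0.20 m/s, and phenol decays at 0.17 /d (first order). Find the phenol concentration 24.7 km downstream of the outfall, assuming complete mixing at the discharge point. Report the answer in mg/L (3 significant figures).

41.4 ML/d = 0.4792 m³/s.
18.8 µg/L = 0.0188 mg/L.
After complete mixing, C₀ = (0.4792·9.1 + 10·0.0188) / 10.48 = 0.434 mg/L.
Travel time t = 2.47e+04 m / 0.20 m/s = 1.235e+05 s = 1.429 d.
C = 0.434·exp(−0.17·1.429) = 0.434·0.7843 = 0.3404 mg/L.

0.340 mg/L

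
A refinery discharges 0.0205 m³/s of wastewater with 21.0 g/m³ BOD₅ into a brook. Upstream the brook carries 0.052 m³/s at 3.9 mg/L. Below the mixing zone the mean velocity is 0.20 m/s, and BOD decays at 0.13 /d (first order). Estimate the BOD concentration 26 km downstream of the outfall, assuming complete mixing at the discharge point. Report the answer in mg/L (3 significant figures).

After complete mixing, C₀ = (0.0205·21 + 0.052·3.9) / 0.0725 = 8.735 mg/L.
Travel time t = 2.6e+04 m / 0.20 m/s = 1.3e+05 s = 1.505 d.
C = 8.735·exp(−0.13·1.505) = 8.735·0.8223 = 7.183 mg/L.

7.18 mg/L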